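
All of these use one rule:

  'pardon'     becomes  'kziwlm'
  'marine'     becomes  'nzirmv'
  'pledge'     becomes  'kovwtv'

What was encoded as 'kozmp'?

plank

Each pair mirrors across the alphabet (p↔k, a↔z, r↔i): positions sum to 25. This is the alphabet-reversal cipher (Atbash): a becomes z, b becomes y, etc.
Decoding kozmp: k↔p, o↔l, z↔a, m↔n, p↔k.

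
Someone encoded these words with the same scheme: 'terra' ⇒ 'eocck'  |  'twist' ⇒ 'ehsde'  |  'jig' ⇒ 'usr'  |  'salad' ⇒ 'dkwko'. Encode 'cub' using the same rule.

Two shifts are in play — +10 for a/e/i/o/u, +11 for every other letter.
Applying it to cub: c(cons)+11=n, u(vowel)+10=e, b(cons)+11=m.

nem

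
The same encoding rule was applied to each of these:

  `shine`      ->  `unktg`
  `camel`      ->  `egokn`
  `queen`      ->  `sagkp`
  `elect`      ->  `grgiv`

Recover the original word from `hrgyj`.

Shifts by position in shine: pos 0: s→u (+2), pos 1: h→n (+6), pos 2: i→k (+2), pos 3: n→t (+6) — repeating every 2. It's a Vigenère-style cipher with numeric key [2,6]: position i shifts by key[i mod 2].
Reversing it on hrgyj: h−2=f, r−6=l, g−2=e, y−6=s, j−2=h.

flesh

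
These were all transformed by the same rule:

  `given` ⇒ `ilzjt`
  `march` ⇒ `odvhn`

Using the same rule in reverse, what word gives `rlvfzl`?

pirate

In given: g→i is +2, i→l is +3, v→z is +4, e→j is +5 — the shift increases by 1 each position. Each letter shifts forward by (position + 2), i.e. 2, 3, 4, … — the shift grows by one for each successive letter.
Reversing it on rlvfzl: r−2=p, l−3=i, v−4=r, f−5=a, z−6=t, l−7=e.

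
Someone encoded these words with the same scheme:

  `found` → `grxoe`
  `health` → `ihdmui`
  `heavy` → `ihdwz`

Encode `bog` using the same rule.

crh

The shift depends on letter class: consonant f→g is +1, but vowel o→r is +3. The rule splits by letter class: vowels +3, consonants +1.
Applying it to bog: b(cons)+1=c, o(vowel)+3=r, g(cons)+1=h.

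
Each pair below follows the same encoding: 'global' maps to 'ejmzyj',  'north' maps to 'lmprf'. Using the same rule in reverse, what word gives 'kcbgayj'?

medical

Compare letters: g→e is +24, l→j is +24, o→m is +24 — a constant shift. Each letter is shifted forward by 24 in the alphabet (a Caesar shift of +24).
Decoding kcbgayj: k−24=m, c−24=e, b−24=d, g−24=i, a−24=c, y−24=a, j−24=l.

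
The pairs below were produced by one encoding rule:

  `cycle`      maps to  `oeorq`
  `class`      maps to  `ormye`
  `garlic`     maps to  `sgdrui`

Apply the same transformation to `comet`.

ouykf

Shifts by position in cycle: pos 0: c→o (+12), pos 1: y→e (+6), pos 2: c→o (+12), pos 3: l→r (+6) — repeating every 2. A repeating key of period 2 is used — shifts +12, +6 over and over.
On comet: c+12=o, o+6=u, m+12=y, e+6=k, t+12=f.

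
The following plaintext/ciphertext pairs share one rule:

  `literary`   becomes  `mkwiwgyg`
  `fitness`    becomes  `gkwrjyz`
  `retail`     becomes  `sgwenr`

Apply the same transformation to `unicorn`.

vplgtxu

In literary: l→m is +1, i→k is +2, t→w is +3, e→i is +4 — the shift increases by 1 each position. Letter i (0-indexed) is shifted by i+1, so successive shifts are 1, 2, 3, ….
Applying it to unicorn: u+1=v, n+2=p, i+3=l, c+4=g, o+5=t, r+6=x, n+7=u.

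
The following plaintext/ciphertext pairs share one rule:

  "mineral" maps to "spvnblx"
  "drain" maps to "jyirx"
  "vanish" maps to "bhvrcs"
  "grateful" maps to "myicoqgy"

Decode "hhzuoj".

In mineral: m→s is +6, i→p is +7, n→v is +8, e→n is +9 — the shift increases by 1 each position. Each letter shifts forward by (position + 6), i.e. 6, 7, 8, … — the shift grows by one for each successive letter.
Reversing it on hhzuoj: h−6=b, h−7=a, z−8=r, u−9=l, o−10=e, j−11=y.

barley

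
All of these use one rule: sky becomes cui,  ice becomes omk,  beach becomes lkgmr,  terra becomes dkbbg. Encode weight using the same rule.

Vowels shift forward by 6 and consonants shift forward by 10.
On weight: w(cons)+10=g, e(vowel)+6=k, i(vowel)+6=o, g(cons)+10=q, h(cons)+10=r, t(cons)+10=d.

gkoqrd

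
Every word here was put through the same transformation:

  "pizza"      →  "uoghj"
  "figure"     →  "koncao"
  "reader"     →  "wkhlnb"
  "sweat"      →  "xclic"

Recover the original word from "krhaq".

In pizza: p→u is +5, i→o is +6, z→g is +7, z→h is +8 — the shift increases by 1 each position. Letter i (0-indexed) is shifted by i+5, so successive shifts are 5, 6, 7, ….
Undoing it on krhaq: k−5=f, r−6=l, h−7=a, a−8=s, q−9=h.

flash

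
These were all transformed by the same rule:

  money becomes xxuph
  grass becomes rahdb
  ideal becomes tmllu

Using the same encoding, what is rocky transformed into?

Shifts by position in money: pos 0: m→x (+11), pos 1: o→x (+9), pos 2: n→u (+7), pos 3: e→p (+11), pos 4: y→h (+9) — repeating every 3. A repeating key of period 3 is used — shifts +11, +9, +7 over and over.
On rocky: r+11=c, o+9=x, c+7=j, k+11=v, y+9=h.

cxjvh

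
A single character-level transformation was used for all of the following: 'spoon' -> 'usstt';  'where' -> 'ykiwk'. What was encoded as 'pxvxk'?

nurse

Each letter shifts forward by (position + 2), i.e. 2, 3, 4, … — the shift grows by one for each successive letter.
Decoding pxvxk: p−2=n, x−3=u, v−4=r, x−5=s, k−6=e.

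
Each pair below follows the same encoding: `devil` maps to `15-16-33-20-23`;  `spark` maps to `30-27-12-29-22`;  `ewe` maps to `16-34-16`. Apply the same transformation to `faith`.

17-12-20-31-19

The number is (letter's place in the alphabet, a=1) + 11.
On faith: f=6→17, a=1→12, i=9→20, t=20→31, h=8→19.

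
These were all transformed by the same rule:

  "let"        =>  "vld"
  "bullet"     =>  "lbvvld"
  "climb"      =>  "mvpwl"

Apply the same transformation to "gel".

The rule splits by letter class: vowels +7, consonants +10.
For gel: g(cons)+10=q, e(vowel)+7=l, l(cons)+10=v.

qlv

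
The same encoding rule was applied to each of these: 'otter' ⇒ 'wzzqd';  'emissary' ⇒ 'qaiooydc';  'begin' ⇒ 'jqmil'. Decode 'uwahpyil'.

Treating letters as 0–25, the rule is x ↦ 11x + 24 (mod 26).
Decoding uwahpyil: u(20)→19·(20−24)≡2=c; w(22)→19·(22−24)≡14=o; a(0)→19·(0−24)≡12=m; h(7)→19·(7−24)≡15=p; p(15)→19·(15−24)≡11=l; y(24)→19·(24−24)≡0=a; i(8)→19·(8−24)≡8=i; l(11)→19·(11−24)≡13=n (all mod 26).

complain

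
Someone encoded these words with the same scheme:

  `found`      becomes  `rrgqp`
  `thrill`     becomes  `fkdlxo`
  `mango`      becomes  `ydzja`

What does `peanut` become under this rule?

bhmqgw

The shifts repeat in a cycle of length 2: positions 0,1,… shift by +12, +3, then the pattern repeats.
Applying it to peanut: p+12=b, e+3=h, a+12=m, n+3=q, u+12=g, t+3=w.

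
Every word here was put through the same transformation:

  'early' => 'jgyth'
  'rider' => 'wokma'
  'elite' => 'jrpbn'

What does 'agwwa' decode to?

In early: e→j is +5, a→g is +6, r→y is +7, l→t is +8 — the shift increases by 1 each position. The shift increases by 1 at each position, starting from +5: 5, 6, 7, ….
Reversing it on agwwa: a−5=v, g−6=a, w−7=p, w−8=o, a−9=r.

vapor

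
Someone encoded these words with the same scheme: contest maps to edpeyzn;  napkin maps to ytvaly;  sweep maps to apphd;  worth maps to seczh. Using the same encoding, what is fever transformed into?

The output letters match the input read backwards, each shifted +11: contest reversed is tsetnoc. Read the word backwards and shift each letter +11.
For fever: reverse → revef; then shift: r+11=c, e+11=p, v+11=g, e+11=p, f+11=q.

cpgpq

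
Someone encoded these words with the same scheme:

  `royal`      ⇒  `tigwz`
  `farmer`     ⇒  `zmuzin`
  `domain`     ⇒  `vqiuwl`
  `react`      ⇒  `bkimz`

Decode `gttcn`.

Two steps: reverse the string, then apply a Caesar shift of +8.
Undoing it on gttcn: shift back: g−8=y, t−8=l, t−8=l, c−8=u, n−8=f → ylluf; then reverse → fully.

fully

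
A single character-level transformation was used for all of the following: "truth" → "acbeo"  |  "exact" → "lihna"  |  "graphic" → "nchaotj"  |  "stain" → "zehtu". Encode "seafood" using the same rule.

zphqvzk

Shifts by position in truth: pos 0: t→a (+7), pos 1: r→c (+11), pos 2: u→b (+7), pos 3: t→e (+11) — repeating every 2. A repeating key of period 2 is used — shifts +7, +11 over and over.
For seafood: s+7=z, e+11=p, a+7=h, f+11=q, o+7=v, o+11=z, d+7=k.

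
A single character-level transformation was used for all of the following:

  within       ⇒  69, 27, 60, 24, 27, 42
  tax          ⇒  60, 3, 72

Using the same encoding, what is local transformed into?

36, 45, 9, 3, 36

w(#23)→69 and i(#9)→27: differences scale by 3, so n = 3·pos + 0. Each letter becomes 3×(its alphabet position, a=1..z=26).
For local: l=12→36, o=15→45, c=3→9, a=1→3, l=12→36.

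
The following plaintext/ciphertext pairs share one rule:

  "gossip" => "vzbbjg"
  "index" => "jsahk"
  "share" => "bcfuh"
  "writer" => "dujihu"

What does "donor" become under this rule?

azszu

g(6)→v(21) and o(14)→z(25) fit y≡7x+5 (mod 26); the inverse of 7 mod 26 is 15. This is an affine cipher: with a=0,…,z=25, each position x becomes (7x+5) mod 26.
For donor: d(3)→7·3+5≡0=a; o(14)→7·14+5≡25=z; n(13)→7·13+5≡18=s; o(14)→7·14+5≡25=z; r(17)→7·17+5≡20=u (all mod 26).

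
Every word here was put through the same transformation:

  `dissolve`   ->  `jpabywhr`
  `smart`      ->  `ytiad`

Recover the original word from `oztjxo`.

island

In dissolve: d→j is +6, i→p is +7, s→a is +8, s→b is +9 — the shift increases by 1 each position. Each letter shifts forward by (position + 6), i.e. 6, 7, 8, … — the shift grows by one for each successive letter.
Undoing it on oztjxo: o−6=i, z−7=s, t−8=l, j−9=a, x−10=n, o−11=d.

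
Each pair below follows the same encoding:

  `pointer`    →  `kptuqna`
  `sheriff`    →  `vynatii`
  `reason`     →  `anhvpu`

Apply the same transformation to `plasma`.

kehvzh

p(15)→k(10) and o(14)→p(15) fit y≡21x+7 (mod 26); the inverse of 21 mod 26 is 5. Treating letters as 0–25, the rule is x ↦ 21x + 7 (mod 26).
Applying it to plasma: p(15)→21·15+7≡10=k; l(11)→21·11+7≡4=e; a(0)→21·0+7≡7=h; s(18)→21·18+7≡21=v; m(12)→21·12+7≡25=z; a(0)→21·0+7≡7=h (all mod 26).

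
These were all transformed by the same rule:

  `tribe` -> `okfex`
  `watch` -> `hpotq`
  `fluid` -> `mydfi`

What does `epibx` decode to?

This is an affine cipher: with a=0,…,z=25, each position x becomes (15x+15) mod 26.
Reversing it on epibx: e(4)→7·(4−15)≡1=b; p(15)→7·(15−15)≡0=a; i(8)→7·(8−15)≡3=d; b(1)→7·(1−15)≡6=g; x(23)→7·(23−15)≡4=e (all mod 26).

badge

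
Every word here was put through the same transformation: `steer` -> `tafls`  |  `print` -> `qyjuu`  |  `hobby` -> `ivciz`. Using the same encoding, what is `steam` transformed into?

A repeating key of period 2 is used — shifts +1, +7 over and over.
On steam: s+1=t, t+7=a, e+1=f, a+7=h, m+1=n.

tafhn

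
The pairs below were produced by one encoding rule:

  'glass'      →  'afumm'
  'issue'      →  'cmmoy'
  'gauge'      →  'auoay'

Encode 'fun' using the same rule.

zoh

Compare letters: g→a is +20, l→f is +20, a→u is +20 — a constant shift. This is a Caesar cipher with shift 20.
On fun: f+20=z, u+20=o, n+20=h.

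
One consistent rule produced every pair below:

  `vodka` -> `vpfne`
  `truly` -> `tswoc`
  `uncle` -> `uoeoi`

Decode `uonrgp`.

unlock

In vodka: v→v is +0, o→p is +1, d→f is +2, k→n is +3 — the shift increases by 1 each position. Each letter shifts forward by its position index (0, 1, 2, …) — the shift grows by one for each successive letter.
Reversing it on uonrgp: u−0=u, o−1=n, n−2=l, r−3=o, g−4=c, p−5=k.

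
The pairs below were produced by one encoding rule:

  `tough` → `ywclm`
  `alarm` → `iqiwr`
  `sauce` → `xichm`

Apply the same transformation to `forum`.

Two shifts are in play — +8 for a/e/i/o/u, +5 for every other letter.
On forum: f(cons)+5=k, o(vowel)+8=w, r(cons)+5=w, u(vowel)+8=c, m(cons)+5=r.

kwwcr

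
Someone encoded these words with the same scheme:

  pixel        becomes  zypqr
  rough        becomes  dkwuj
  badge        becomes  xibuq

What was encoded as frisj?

p(15)→z(25) and i(8)→y(24) fit y≡15x+8 (mod 26); the inverse of 15 mod 26 is 7. Each letter's alphabet position (a=0..z=25) is mapped through 15·x+8 mod 26 — an affine cipher.
Decoding frisj: f(5)→7·(5−8)≡5=f; r(17)→7·(17−8)≡11=l; i(8)→7·(8−8)≡0=a; s(18)→7·(18−8)≡18=s; j(9)→7·(9−8)≡7=h (all mod 26).

flash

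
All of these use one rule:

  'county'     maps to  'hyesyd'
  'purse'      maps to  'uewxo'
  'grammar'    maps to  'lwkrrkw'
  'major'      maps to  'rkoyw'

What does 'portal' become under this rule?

uywykq

The shift depends on letter class: consonant c→h is +5, but vowel o→y is +10. The rule splits by letter class: vowels +10, consonants +5.
For portal: p(cons)+5=u, o(vowel)+10=y, r(cons)+5=w, t(cons)+5=y, a(vowel)+10=k, l(cons)+5=q.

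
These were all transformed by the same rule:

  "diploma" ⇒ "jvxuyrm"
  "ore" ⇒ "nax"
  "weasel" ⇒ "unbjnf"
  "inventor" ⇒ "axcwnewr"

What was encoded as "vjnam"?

dream

The output letters match the input read backwards, each shifted +9: diploma reversed is amolpid. The word is reversed, then every letter is shifted forward by 9.
Decoding vjnam: shift back: v−9=m, j−9=a, n−9=e, a−9=r, m−9=d → maerd; then reverse → dream.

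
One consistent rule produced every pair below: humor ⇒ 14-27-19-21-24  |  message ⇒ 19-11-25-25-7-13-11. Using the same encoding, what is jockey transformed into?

h is letter #8 and maps to 14: an offset of 6. Letters become their 1-based position plus 6 (so a→7, b→8, …).
For jockey: j=10→16, o=15→21, c=3→9, k=11→17, e=5→11, y=25→31.

16-21-9-17-11-31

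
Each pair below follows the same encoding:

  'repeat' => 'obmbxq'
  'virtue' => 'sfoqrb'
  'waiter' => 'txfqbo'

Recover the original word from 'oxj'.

Compare letters: r→o is +23, e→b is +23, p→m is +23 — a constant shift. This is a Caesar cipher with shift 23.
Undoing it on oxj: o−23=r, x−23=a, j−23=m.

ram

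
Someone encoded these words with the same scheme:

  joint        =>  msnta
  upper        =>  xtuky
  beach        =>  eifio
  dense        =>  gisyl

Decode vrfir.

In joint: j→m is +3, o→s is +4, i→n is +5, n→t is +6 — the shift increases by 1 each position. The shift increases by 1 at each position, starting from +3: 3, 4, 5, ….
Undoing it on vrfir: v−3=s, r−4=n, f−5=a, i−6=c, r−7=k.

snack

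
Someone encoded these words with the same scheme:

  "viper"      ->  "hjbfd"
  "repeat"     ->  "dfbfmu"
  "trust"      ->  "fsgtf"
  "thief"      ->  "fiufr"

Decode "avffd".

outer

Shifts by position in viper: pos 0: v→h (+12), pos 1: i→j (+1), pos 2: p→b (+12), pos 3: e→f (+1) — repeating every 2. It's a Vigenère-style cipher with numeric key [12,1]: position i shifts by key[i mod 2].
Reversing it on avffd: a−12=o, v−1=u, f−12=t, f−1=e, d−12=r.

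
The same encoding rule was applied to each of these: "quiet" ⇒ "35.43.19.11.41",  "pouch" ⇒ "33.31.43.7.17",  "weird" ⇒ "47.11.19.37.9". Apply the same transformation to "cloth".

7.25.31.41.17

q(#17)→35 and u(#21)→43: differences scale by 2, so n = 2·pos + 1. With a=1..z=26, the number is 2·pos + 1.
Applying it to cloth: c=3→7, l=12→25, o=15→31, t=20→41, h=8→17.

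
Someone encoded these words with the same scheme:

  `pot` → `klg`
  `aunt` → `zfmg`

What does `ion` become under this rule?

Each pair mirrors across the alphabet (p↔k, o↔l, t↔g): positions sum to 25. Letters are reflected about the middle of the alphabet (position → 25−position): Atbash.
For ion: i↔r, o↔l, n↔m.

rlm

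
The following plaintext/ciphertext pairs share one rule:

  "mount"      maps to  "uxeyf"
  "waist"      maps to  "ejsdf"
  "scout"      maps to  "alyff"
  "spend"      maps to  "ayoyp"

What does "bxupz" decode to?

token

In mount: m→u is +8, o→x is +9, u→e is +10, n→y is +11 — the shift increases by 1 each position. Each letter shifts forward by (position + 8), i.e. 8, 9, 10, … — the shift grows by one for each successive letter.
Undoing it on bxupz: b−8=t, x−9=o, u−10=k, p−11=e, z−12=n.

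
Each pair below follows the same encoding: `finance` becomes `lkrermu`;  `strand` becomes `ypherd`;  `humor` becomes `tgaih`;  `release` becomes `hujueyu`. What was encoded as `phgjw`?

truly

f(5)→l(11) and i(8)→k(10) fit y≡17x+4 (mod 26); the inverse of 17 mod 26 is 23. Treating letters as 0–25, the rule is x ↦ 17x + 4 (mod 26).
Reversing it on phgjw: p(15)→23·(15−4)≡19=t; h(7)→23·(7−4)≡17=r; g(6)→23·(6−4)≡20=u; j(9)→23·(9−4)≡11=l; w(22)→23·(22−4)≡24=y (all mod 26).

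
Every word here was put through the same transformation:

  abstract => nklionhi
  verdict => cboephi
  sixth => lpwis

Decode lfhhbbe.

a(0)→n(13) and b(1)→k(10) fit y≡23x+13 (mod 26); the inverse of 23 mod 26 is 17. This is an affine cipher: with a=0,…,z=25, each position x becomes (23x+13) mod 26.
Undoing it on lfhhbbe: l(11)→17·(11−13)≡18=s; f(5)→17·(5−13)≡20=u; h(7)→17·(7−13)≡2=c; h(7)→17·(7−13)≡2=c; b(1)→17·(1−13)≡4=e; b(1)→17·(1−13)≡4=e; e(4)→17·(4−13)≡3=d (all mod 26).

succeed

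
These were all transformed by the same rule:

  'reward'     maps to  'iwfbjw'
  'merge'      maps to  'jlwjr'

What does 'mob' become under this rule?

gtr

The output letters match the input read backwards, each shifted +5: reward reversed is drawer. Two steps: reverse the string, then apply a Caesar shift of +5.
On mob: reverse → bom; then shift: b+5=g, o+5=t, m+5=r.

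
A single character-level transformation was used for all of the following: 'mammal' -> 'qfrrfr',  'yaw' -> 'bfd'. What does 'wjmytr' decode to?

Two steps: reverse the string, then apply a Caesar shift of +5.
Undoing it on wjmytr: shift back: w−5=r, j−5=e, m−5=h, y−5=t, t−5=o, r−5=m → rehtom; then reverse → mother.

mother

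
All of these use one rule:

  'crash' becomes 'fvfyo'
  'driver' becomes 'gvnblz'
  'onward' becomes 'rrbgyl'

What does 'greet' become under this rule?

The shift increases by 1 at each position, starting from +3: 3, 4, 5, ….
On greet: g+3=j, r+4=v, e+5=j, e+6=k, t+7=a.

jvjka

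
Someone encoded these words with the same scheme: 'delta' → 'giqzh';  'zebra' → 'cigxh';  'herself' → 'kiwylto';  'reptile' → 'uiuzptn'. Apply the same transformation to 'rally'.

Letter i (0-indexed) is shifted by i+3, so successive shifts are 3, 4, 5, ….
Applying it to rally: r+3=u, a+4=e, l+5=q, l+6=r, y+7=f.

ueqrf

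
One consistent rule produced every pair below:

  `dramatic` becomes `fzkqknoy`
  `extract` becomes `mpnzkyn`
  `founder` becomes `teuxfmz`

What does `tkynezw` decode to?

factory

Treating letters as 0–25, the rule is x ↦ 7x + 10 (mod 26).
Undoing it on tkynezw: t(19)→15·(19−10)≡5=f; k(10)→15·(10−10)≡0=a; y(24)→15·(24−10)≡2=c; n(13)→15·(13−10)≡19=t; e(4)→15·(4−10)≡14=o; z(25)→15·(25−10)≡17=r; w(22)→15·(22−10)≡24=y (all mod 26).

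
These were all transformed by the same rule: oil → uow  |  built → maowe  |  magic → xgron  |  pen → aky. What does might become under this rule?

xorse

The shift depends on letter class: consonant l→w is +11, but vowel o→u is +6. Vowels shift forward by 6 and consonants shift forward by 11.
On might: m(cons)+11=x, i(vowel)+6=o, g(cons)+11=r, h(cons)+11=s, t(cons)+11=e.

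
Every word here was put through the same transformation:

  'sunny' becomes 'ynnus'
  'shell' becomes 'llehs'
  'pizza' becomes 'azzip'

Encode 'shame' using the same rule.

emahs

The output letters match the input read backwards: sunny reversed is ynnus. It's just the letters in reverse order.
On shame: reverse → emahs.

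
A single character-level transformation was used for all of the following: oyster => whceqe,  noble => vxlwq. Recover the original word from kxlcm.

cobra

In oyster: o→w is +8, y→h is +9, s→c is +10, t→e is +11 — the shift increases by 1 each position. The shift increases by 1 at each position, starting from +8: 8, 9, 10, ….
Undoing it on kxlcm: k−8=c, x−9=o, l−10=b, c−11=r, m−12=a.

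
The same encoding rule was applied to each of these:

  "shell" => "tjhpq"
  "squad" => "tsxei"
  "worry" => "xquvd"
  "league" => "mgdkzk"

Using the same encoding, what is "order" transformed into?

ptgiw

In shell: s→t is +1, h→j is +2, e→h is +3, l→p is +4 — the shift increases by 1 each position. Each letter shifts forward by (position + 1), i.e. 1, 2, 3, … — the shift grows by one for each successive letter.
For order: o+1=p, r+2=t, d+3=g, e+4=i, r+5=w.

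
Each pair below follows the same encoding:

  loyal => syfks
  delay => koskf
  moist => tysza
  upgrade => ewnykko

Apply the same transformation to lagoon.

sknyyu

The shift depends on letter class: consonant l→s is +7, but vowel o→y is +10. Vowels shift forward by 10 and consonants shift forward by 7.
On lagoon: l(cons)+7=s, a(vowel)+10=k, g(cons)+7=n, o(vowel)+10=y, o(vowel)+10=y, n(cons)+7=u.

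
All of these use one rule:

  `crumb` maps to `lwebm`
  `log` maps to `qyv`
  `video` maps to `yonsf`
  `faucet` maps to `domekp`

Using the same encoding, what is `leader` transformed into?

bonkov

The output letters match the input read backwards, each shifted +10: crumb reversed is bmurc. Two steps: reverse the string, then apply a Caesar shift of +10.
Applying it to leader: reverse → redael; then shift: r+10=b, e+10=o, d+10=n, a+10=k, e+10=o, l+10=v.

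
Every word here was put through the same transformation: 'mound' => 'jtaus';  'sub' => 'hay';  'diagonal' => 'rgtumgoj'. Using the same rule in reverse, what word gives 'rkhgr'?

The output letters match the input read backwards, each shifted +6: mound reversed is dnuom. The word is reversed, then every letter is shifted forward by 6.
Reversing it on rkhgr: shift back: r−6=l, k−6=e, h−6=b, g−6=a, r−6=l → lebal; then reverse → label.

label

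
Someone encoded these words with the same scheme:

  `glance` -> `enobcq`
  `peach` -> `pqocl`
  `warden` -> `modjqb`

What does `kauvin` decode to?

This is an affine cipher: with a=0,…,z=25, each position x becomes (7x+14) mod 26.
Undoing it on kauvin: k(10)→15·(10−14)≡18=s; a(0)→15·(0−14)≡24=y; u(20)→15·(20−14)≡12=m; v(21)→15·(21−14)≡1=b; i(8)→15·(8−14)≡14=o; n(13)→15·(13−14)≡11=l (all mod 26).

symbol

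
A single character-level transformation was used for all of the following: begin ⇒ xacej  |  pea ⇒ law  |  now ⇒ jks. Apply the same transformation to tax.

Compare letters: b→x is +22, e→a is +22, g→c is +22 — a constant shift. This is a Caesar cipher with shift 22.
For tax: t+22=p, a+22=w, x+22=t.

pwt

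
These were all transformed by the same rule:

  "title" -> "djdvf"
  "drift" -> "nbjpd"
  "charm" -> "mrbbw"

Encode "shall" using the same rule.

The shift depends on letter class: consonant t→d is +10, but vowel i→j is +1. Two shifts are in play — +1 for a/e/i/o/u, +10 for every other letter.
For shall: s(cons)+10=c, h(cons)+10=r, a(vowel)+1=b, l(cons)+10=v, l(cons)+10=v.

crbvv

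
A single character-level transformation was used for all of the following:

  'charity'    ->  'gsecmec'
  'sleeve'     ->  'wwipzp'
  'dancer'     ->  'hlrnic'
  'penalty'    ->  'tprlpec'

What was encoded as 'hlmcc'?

Shifts by position in charity: pos 0: c→g (+4), pos 1: h→s (+11), pos 2: a→e (+4), pos 3: r→c (+11) — repeating every 2. A repeating key of period 2 is used — shifts +4, +11 over and over.
Undoing it on hlmcc: h−4=d, l−11=a, m−4=i, c−11=r, c−4=y.

dairy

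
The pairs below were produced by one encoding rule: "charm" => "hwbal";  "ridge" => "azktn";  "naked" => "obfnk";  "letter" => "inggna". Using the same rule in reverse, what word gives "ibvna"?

layer

c(2)→h(7) and h(7)→w(22) fit y≡3x+1 (mod 26); the inverse of 3 mod 26 is 9. Treating letters as 0–25, the rule is x ↦ 3x + 1 (mod 26).
Undoing it on ibvna: i(8)→9·(8−1)≡11=l; b(1)→9·(1−1)≡0=a; v(21)→9·(21−1)≡24=y; n(13)→9·(13−1)≡4=e; a(0)→9·(0−1)≡17=r (all mod 26).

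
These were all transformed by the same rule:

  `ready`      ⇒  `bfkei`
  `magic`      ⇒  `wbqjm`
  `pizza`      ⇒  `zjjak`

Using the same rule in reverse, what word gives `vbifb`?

Shifts by position in ready: pos 0: r→b (+10), pos 1: e→f (+1), pos 2: a→k (+10), pos 3: d→e (+1) — repeating every 2. A repeating key of period 2 is used — shifts +10, +1 over and over.
Reversing it on vbifb: v−10=l, b−1=a, i−10=y, f−1=e, b−10=r.

layer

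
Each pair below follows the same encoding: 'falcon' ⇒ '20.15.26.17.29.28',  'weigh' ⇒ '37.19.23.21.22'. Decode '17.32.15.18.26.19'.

cradle

f is letter #6 and maps to 20: an offset of 14. The number is (letter's place in the alphabet, a=1) + 14.
Decoding 17.32.15.18.26.19: 17→(17−14)÷1=3=c, 32→(32−14)÷1=18=r, 15→(15−14)÷1=1=a, 18→(18−14)÷1=4=d, 26→(26−14)÷1=12=l, 19→(19−14)÷1=5=e.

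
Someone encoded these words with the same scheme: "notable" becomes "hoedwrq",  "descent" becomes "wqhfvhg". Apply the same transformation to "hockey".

The output letters match the input read backwards, each shifted +3: notable reversed is elbaton. Two steps: reverse the string, then apply a Caesar shift of +3.
For hockey: reverse → yekcoh; then shift: y+3=b, e+3=h, k+3=n, c+3=f, o+3=r, h+3=k.

bhnfrk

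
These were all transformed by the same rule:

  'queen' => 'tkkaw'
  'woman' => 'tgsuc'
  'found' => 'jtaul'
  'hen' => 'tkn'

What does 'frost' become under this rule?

zyuxl

The output letters match the input read backwards, each shifted +6: queen reversed is neeuq. Read the word backwards and shift each letter +6.
Applying it to frost: reverse → tsorf; then shift: t+6=z, s+6=y, o+6=u, r+6=x, f+6=l.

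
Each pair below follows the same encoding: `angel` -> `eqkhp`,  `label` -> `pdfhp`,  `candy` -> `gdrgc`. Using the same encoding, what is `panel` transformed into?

tdrhp

Shifts by position in angel: pos 0: a→e (+4), pos 1: n→q (+3), pos 2: g→k (+4), pos 3: e→h (+3) — repeating every 2. It's a Vigenère-style cipher with numeric key [4,3]: position i shifts by key[i mod 2].
For panel: p+4=t, a+3=d, n+4=r, e+3=h, l+4=p.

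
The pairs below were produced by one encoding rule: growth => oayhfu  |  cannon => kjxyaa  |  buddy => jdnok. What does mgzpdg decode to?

In growth: g→o is +8, r→a is +9, o→y is +10, w→h is +11 — the shift increases by 1 each position. Each letter shifts forward by (position + 8), i.e. 8, 9, 10, … — the shift grows by one for each successive letter.
Reversing it on mgzpdg: m−8=e, g−9=x, z−10=p, p−11=e, d−12=r, g−13=t.

expert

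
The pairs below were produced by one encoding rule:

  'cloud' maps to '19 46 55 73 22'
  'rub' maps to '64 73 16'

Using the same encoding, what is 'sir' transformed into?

67 37 64

Each letter becomes 3×(its alphabet position, a=1..z=26) + 10.
Applying it to sir: s=19→67, i=9→37, r=18→64.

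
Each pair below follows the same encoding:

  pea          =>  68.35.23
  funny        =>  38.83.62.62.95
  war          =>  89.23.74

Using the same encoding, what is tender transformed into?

p(#16)→68 and e(#5)→35: differences scale by 3, so n = 3·pos + 20. With a=1..z=26, the number is 3·pos + 20.
On tender: t=20→80, e=5→35, n=14→62, d=4→32, e=5→35, r=18→74.

80.35.62.32.35.74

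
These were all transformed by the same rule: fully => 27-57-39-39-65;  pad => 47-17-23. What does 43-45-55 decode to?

f(#6)→27 and u(#21)→57: differences scale by 2, so n = 2·pos + 15. Each letter becomes 2×(its alphabet position, a=1..z=26) + 15.
Decoding 43-45-55: 43→(43−15)÷2=14=n, 45→(45−15)÷2=15=o, 55→(55−15)÷2=20=t.

not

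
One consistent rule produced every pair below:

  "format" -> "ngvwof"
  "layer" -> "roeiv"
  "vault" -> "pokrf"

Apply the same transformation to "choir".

yxgcv

This is an affine cipher: with a=0,…,z=25, each position x becomes (5x+14) mod 26.
Applying it to choir: c(2)→5·2+14≡24=y; h(7)→5·7+14≡23=x; o(14)→5·14+14≡6=g; i(8)→5·8+14≡2=c; r(17)→5·17+14≡21=v (all mod 26).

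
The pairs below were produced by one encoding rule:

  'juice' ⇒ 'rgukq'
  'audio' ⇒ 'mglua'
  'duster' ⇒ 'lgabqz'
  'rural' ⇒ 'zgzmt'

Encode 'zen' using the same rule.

The shift depends on letter class: consonant j→r is +8, but vowel u→g is +12. The rule splits by letter class: vowels +12, consonants +8.
For zen: z(cons)+8=h, e(vowel)+12=q, n(cons)+8=v.

hqv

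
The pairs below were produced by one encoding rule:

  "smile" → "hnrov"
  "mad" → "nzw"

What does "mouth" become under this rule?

nlfgs

Each pair mirrors across the alphabet (s↔h, m↔n, i↔r): positions sum to 25. This is the alphabet-reversal cipher (Atbash): a becomes z, b becomes y, etc.
On mouth: m↔n, o↔l, u↔f, t↔g, h↔s.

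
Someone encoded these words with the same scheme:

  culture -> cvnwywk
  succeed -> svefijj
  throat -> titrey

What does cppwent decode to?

The shift increases by 1 at each position, starting from +0: 0, 1, 2, ….
Reversing it on cppwent: c−0=c, p−1=o, p−2=n, w−3=t, e−4=a, n−5=i, t−6=n.

contain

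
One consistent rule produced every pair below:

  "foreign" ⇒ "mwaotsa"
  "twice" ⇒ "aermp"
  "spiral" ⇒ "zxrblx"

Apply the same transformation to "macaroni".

In foreign: f→m is +7, o→w is +8, r→a is +9, e→o is +10 — the shift increases by 1 each position. Each letter shifts forward by (position + 7), i.e. 7, 8, 9, … — the shift grows by one for each successive letter.
Applying it to macaroni: m+7=t, a+8=i, c+9=l, a+10=k, r+11=c, o+12=a, n+13=a, i+14=w.

tilkcaaw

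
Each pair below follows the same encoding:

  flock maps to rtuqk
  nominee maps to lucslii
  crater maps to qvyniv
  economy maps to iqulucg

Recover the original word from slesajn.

insight

f(5)→r(17) and l(11)→t(19) fit y≡9x+24 (mod 26); the inverse of 9 mod 26 is 3. This is an affine cipher: with a=0,…,z=25, each position x becomes (9x+24) mod 26.
Undoing it on slesajn: s(18)→3·(18−24)≡8=i; l(11)→3·(11−24)≡13=n; e(4)→3·(4−24)≡18=s; s(18)→3·(18−24)≡8=i; a(0)→3·(0−24)≡6=g; j(9)→3·(9−24)≡7=h; n(13)→3·(13−24)≡19=t (all mod 26).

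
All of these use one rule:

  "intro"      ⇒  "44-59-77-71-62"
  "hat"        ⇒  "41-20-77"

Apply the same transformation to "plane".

i(#9)→44 and n(#14)→59: differences scale by 3, so n = 3·pos + 17. Each letter becomes 3×(its alphabet position, a=1..z=26) + 17.
Applying it to plane: p=16→65, l=12→53, a=1→20, n=14→59, e=5→32.

65-53-20-59-32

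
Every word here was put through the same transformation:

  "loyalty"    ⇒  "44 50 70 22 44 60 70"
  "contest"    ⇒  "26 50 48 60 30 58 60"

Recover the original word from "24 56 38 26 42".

brick

l(#12)→44 and o(#15)→50: differences scale by 2, so n = 2·pos + 20. Each letter becomes 2×(its alphabet position, a=1..z=26) + 20.
Reversing it on 24 56 38 26 42: 24→(24−20)÷2=2=b, 56→(56−20)÷2=18=r, 38→(38−20)÷2=9=i, 26→(26−20)÷2=3=c, 42→(42−20)÷2=11=k.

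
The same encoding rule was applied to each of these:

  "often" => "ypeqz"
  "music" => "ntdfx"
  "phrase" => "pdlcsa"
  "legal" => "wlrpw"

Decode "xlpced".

stream

The output letters match the input read backwards, each shifted +11: often reversed is netfo. Read the word backwards and shift each letter +11.
Undoing it on xlpced: shift back: x−11=m, l−11=a, p−11=e, c−11=r, e−11=t, d−11=s → maerts; then reverse → stream.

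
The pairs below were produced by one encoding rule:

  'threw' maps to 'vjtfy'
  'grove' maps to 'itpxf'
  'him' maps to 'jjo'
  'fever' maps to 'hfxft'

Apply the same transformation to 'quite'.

svjvf

The shift depends on letter class: consonant t→v is +2, but vowel e→f is +1. Vowels shift forward by 1 and consonants shift forward by 2.
For quite: q(cons)+2=s, u(vowel)+1=v, i(vowel)+1=j, t(cons)+2=v, e(vowel)+1=f.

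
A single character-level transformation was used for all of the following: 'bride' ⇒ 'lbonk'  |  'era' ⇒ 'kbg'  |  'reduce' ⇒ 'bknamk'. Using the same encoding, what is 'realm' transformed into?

The shift depends on letter class: consonant b→l is +10, but vowel i→o is +6. Two shifts are in play — +6 for a/e/i/o/u, +10 for every other letter.
For realm: r(cons)+10=b, e(vowel)+6=k, a(vowel)+6=g, l(cons)+10=v, m(cons)+10=w.

bkgvw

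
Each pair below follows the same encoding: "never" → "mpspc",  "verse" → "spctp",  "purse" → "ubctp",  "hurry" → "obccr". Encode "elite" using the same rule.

n(13)→m(12) and e(4)→p(15) fit y≡17x+25 (mod 26); the inverse of 17 mod 26 is 23. Each letter's alphabet position (a=0..z=25) is mapped through 17·x+25 mod 26 — an affine cipher.
For elite: e(4)→17·4+25≡15=p; l(11)→17·11+25≡4=e; i(8)→17·8+25≡5=f; t(19)→17·19+25≡10=k; e(4)→17·4+25≡15=p (all mod 26).

pefkp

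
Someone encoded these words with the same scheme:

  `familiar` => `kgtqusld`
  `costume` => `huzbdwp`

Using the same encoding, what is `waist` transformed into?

In familiar: f→k is +5, a→g is +6, m→t is +7, i→q is +8 — the shift increases by 1 each position. Letter i (0-indexed) is shifted by i+5, so successive shifts are 5, 6, 7, ….
Applying it to waist: w+5=b, a+6=g, i+7=p, s+8=a, t+9=c.

bgpac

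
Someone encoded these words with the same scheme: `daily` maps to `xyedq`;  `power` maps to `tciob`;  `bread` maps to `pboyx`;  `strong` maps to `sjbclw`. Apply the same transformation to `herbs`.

nobps

d(3)→x(23) and a(0)→y(24) fit y≡17x+24 (mod 26); the inverse of 17 mod 26 is 23. Each letter's alphabet position (a=0..z=25) is mapped through 17·x+24 mod 26 — an affine cipher.
Applying it to herbs: h(7)→17·7+24≡13=n; e(4)→17·4+24≡14=o; r(17)→17·17+24≡1=b; b(1)→17·1+24≡15=p; s(18)→17·18+24≡18=s (all mod 26).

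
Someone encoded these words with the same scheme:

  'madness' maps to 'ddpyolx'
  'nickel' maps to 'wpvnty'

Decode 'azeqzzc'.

The output letters match the input read backwards, each shifted +11: madness reversed is ssendam. The word is reversed, then every letter is shifted forward by 11.
Reversing it on azeqzzc: shift back: a−11=p, z−11=o, e−11=t, q−11=f, z−11=o, z−11=o, c−11=r → potfoor; then reverse → rooftop.

rooftop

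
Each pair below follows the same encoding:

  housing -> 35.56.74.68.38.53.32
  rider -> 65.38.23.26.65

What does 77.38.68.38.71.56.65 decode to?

visitor

h(#8)→35 and o(#15)→56: differences scale by 3, so n = 3·pos + 11. The formula is n = 3×(alphabet index, a=1) + 11.
Decoding 77.38.68.38.71.56.65: 77→(77−11)÷3=22=v, 38→(38−11)÷3=9=i, 68→(68−11)÷3=19=s, 38→(38−11)÷3=9=i, 71→(71−11)÷3=20=t, 56→(56−11)÷3=15=o, 65→(65−11)÷3=18=r.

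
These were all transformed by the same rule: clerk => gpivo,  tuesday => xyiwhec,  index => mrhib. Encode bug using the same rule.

Compare letters: c→g is +4, l→p is +4, e→i is +4 — a constant shift. Every letter moves 4 places later in the alphabet, wrapping around z→a.
For bug: b+4=f, u+4=y, g+4=k.

fyk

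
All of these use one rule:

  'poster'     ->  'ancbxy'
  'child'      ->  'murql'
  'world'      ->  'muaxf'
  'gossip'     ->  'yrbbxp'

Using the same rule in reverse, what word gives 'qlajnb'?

search

The output letters match the input read backwards, each shifted +9: poster reversed is retsop. Two steps: reverse the string, then apply a Caesar shift of +9.
Undoing it on qlajnb: shift back: q−9=h, l−9=c, a−9=r, j−9=a, n−9=e, b−9=s → hcraes; then reverse → search.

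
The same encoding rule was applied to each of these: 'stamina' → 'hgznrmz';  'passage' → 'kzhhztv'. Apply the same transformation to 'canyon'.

xzmblm

Letters are reflected about the middle of the alphabet (position → 25−position): Atbash.
Applying it to canyon: c↔x, a↔z, n↔m, y↔b, o↔l, n↔m.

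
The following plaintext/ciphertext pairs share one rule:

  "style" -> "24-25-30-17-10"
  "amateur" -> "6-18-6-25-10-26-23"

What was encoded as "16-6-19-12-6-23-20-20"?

s is letter #19 and maps to 24: an offset of 5. The number is (letter's place in the alphabet, a=1) + 5.
Decoding 16-6-19-12-6-23-20-20: 16→(16−5)÷1=11=k, 6→(6−5)÷1=1=a, 19→(19−5)÷1=14=n, 12→(12−5)÷1=7=g, 6→(6−5)÷1=1=a, 23→(23−5)÷1=18=r, 20→(20−5)÷1=15=o, 20→(20−5)÷1=15=o.

kangaroo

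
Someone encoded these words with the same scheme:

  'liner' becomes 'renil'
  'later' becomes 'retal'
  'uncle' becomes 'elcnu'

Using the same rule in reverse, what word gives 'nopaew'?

The output letters match the input read backwards: liner reversed is renil. The word is simply reversed.
Reversing it on nopaew: then reverse → weapon.

weapon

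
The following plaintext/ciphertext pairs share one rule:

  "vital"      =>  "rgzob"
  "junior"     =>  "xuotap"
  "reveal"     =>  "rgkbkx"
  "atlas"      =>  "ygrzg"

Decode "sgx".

ram

Read the word backwards and shift each letter +6.
Reversing it on sgx: shift back: s−6=m, g−6=a, x−6=r → mar; then reverse → ram.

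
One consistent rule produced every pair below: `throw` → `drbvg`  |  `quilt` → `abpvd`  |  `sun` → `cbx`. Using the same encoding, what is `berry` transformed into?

The rule splits by letter class: vowels +7, consonants +10.
For berry: b(cons)+10=l, e(vowel)+7=l, r(cons)+10=b, r(cons)+10=b, y(cons)+10=i.

llbbi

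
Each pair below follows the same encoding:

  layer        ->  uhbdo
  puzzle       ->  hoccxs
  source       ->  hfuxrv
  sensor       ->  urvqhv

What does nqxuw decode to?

The output letters match the input read backwards, each shifted +3: layer reversed is reyal. The word is reversed, then every letter is shifted forward by 3.
Reversing it on nqxuw: shift back: n−3=k, q−3=n, x−3=u, u−3=r, w−3=t → knurt; then reverse → trunk.

trunk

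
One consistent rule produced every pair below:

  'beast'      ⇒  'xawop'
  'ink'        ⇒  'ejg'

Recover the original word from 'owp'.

sat

Each letter is shifted forward by 22 in the alphabet (a Caesar shift of +22).
Reversing it on owp: o−22=s, w−22=a, p−22=t.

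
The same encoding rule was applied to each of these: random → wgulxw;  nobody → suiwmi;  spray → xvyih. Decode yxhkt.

The shift increases by 1 at each position, starting from +5: 5, 6, 7, ….
Decoding yxhkt: y−5=t, x−6=r, h−7=a, k−8=c, t−9=k.

track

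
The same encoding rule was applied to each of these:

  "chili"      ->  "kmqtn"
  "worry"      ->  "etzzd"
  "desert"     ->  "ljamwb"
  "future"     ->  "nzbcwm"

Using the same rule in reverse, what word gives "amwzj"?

It's a Vigenère-style cipher with numeric key [8,5,8]: position i shifts by key[i mod 3].
Decoding amwzj: a−8=s, m−5=h, w−8=o, z−8=r, j−5=e.

shore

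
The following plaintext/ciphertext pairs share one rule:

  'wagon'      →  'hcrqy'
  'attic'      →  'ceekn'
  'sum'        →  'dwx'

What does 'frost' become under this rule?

Vowels shift forward by 2 and consonants shift forward by 11.
For frost: f(cons)+11=q, r(cons)+11=c, o(vowel)+2=q, s(cons)+11=d, t(cons)+11=e.

qcqde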